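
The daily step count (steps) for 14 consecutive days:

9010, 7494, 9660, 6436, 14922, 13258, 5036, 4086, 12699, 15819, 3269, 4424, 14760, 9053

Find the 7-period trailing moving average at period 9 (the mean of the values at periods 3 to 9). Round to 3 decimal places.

Sum of periods 3–9: 9660 + 6436 + 14922 + 13258 + 5036 + 4086 + 12699 = 66097
Divide by 7: 66097 / 7 = 9442.429

9442.429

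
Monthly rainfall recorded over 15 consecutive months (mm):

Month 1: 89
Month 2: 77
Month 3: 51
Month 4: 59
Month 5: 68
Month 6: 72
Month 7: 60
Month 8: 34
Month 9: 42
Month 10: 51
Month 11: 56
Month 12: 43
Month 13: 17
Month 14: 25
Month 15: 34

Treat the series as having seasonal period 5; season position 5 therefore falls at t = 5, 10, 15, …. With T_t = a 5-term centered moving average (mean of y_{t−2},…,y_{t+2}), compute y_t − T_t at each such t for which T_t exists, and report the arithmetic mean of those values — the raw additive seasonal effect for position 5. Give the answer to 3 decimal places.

Season position 5 occurs at t = 5, 10 (where T_t is defined).
t=5: T_5 = 62.00000; y_5 − T_5 = 68 − 62.00000 = 6.00000
t=10: T_10 = 45.20000; y_10 − T_10 = 51 − 45.20000 = 5.80000
Mean deviation: (6.00000 + 5.80000) / 2 = 5.900

5.900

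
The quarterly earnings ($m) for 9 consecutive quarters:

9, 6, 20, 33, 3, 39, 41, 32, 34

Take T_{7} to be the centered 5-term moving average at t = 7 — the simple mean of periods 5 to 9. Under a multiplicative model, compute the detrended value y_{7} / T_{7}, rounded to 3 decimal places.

1.376

Trend T_7 = (3 + 39 + 41 + 32 + 34) / 5 = 149/5 = 29.80000
Ratio to trend: 41 / 29.80000 = 1.376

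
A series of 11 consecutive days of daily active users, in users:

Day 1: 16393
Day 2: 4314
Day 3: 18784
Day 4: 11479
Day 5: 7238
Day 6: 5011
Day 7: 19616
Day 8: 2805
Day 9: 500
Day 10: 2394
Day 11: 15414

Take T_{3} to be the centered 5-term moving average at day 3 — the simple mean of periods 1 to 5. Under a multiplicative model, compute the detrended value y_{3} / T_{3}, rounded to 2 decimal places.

Trend T_3 = (16393 + 4314 + 18784 + 11479 + 7238) / 5 = 58208/5 = 11641.6000
Ratio to trend: 18784 / 11641.6000 = 1.61

1.61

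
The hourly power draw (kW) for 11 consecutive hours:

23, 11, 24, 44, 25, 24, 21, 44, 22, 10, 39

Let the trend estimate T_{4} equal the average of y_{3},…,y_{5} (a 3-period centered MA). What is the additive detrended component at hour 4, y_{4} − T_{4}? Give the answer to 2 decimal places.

Trend T_4 = (24 + 44 + 25) / 3 = 93/3 = 31.0000
Detrended value: 44 − 31.0000 = 13.00

13.00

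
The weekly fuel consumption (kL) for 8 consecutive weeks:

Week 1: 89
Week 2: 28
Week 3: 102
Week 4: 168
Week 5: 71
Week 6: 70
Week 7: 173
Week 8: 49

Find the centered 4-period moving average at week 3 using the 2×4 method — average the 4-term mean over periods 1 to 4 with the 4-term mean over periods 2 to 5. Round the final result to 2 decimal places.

Sum over 1–4: 89 + 28 + 102 + 168 = 387
Sum over 2–5: 28 + 102 + 168 + 71 = 369
CMA at t=3 = (387 + 369) / (2·4) = 756 / 8 = 94.50

94.50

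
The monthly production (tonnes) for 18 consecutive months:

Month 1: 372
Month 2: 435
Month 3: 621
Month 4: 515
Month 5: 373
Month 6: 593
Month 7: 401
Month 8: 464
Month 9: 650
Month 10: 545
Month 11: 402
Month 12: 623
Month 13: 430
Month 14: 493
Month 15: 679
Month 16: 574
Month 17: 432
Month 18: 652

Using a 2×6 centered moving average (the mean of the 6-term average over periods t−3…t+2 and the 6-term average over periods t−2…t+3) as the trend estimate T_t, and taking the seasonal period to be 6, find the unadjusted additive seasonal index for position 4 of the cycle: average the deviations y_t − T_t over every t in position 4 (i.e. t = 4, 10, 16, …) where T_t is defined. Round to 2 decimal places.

28.08

Season position 4 occurs at t = 4, 10 (where T_t is defined).
t=4: T_4 = 487.2500; y_4 − T_4 = 515 − 487.2500 = 27.7500
t=10: T_10 = 516.5833; y_10 − T_10 = 545 − 516.5833 = 28.4167
Mean deviation: (27.7500 + 28.4167) / 2 = 28.08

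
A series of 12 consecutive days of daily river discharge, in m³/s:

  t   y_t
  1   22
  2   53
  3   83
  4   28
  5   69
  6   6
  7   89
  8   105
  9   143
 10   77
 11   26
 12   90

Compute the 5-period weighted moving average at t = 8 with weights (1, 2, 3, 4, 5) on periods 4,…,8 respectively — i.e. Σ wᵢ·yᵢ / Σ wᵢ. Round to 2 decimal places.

71.00

Weighted sum: 1·28 + 2·69 + 3·6 + 4·89 + 5·105 = 28 + 138 + 18 + 356 + 525 = 1065
Weight total: 1 + 2 + 3 + 4 + 5 = 15
WMA = 1065 / 15 = 71.00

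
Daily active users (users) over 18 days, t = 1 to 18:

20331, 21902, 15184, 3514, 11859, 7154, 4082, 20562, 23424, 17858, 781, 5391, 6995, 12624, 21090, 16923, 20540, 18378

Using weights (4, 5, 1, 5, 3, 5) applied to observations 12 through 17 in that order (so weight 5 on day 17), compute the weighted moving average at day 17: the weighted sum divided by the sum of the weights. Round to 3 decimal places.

14264.435

Weighted sum: 4·5391 + 5·6995 + 1·12624 + 5·21090 + 3·16923 + 5·20540 = 21564 + 34975 + 12624 + 105450 + 50769 + 102700 = 328082
Weight total: 4 + 5 + 1 + 5 + 3 + 5 = 23
WMA = 328082 / 23 = 14264.435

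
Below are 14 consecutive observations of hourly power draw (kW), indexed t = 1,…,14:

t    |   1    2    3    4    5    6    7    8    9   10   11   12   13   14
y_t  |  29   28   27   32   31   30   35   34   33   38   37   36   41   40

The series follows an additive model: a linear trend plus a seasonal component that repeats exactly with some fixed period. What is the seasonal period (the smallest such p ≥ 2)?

First differences y_{t+1} − y_t: -1, -1, 5, -1, -1, 5, -1, -1, …
The difference pattern repeats every 3 terms and not for any smaller step, so p = 3.

3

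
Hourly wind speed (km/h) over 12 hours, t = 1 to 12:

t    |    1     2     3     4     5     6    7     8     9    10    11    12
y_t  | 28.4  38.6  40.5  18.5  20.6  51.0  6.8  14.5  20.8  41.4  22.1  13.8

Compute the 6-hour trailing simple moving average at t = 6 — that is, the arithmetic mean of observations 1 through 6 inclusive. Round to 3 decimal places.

Sum of periods 1–6: 28.4 + 38.6 + 40.5 + 18.5 + 20.6 + 51.0 = 197.6
Divide by 6: 197.6 / 6 = 32.933

32.933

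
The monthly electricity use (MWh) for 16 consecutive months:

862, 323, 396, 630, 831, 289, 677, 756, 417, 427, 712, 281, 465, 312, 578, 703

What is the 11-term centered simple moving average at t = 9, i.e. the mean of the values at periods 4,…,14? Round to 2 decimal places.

Sum of periods 4–14: 630 + 831 + 289 + 677 + 756 + 417 + 427 + 712 + 281 + 465 + 312 = 5797
Divide by 11: 5797 / 11 = 527.00

527.00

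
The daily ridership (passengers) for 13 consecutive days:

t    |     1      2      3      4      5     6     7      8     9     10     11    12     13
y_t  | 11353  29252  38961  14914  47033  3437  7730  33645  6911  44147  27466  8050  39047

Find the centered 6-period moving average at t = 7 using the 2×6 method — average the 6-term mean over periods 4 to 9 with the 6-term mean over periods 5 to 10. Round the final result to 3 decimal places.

21381.083

Sum over 4–9: 14914 + 47033 + 3437 + 7730 + 33645 + 6911 = 113670
Sum over 5–10: 47033 + 3437 + 7730 + 33645 + 6911 + 44147 = 142903
CMA at t=7 = (113670 + 142903) / (2·6) = 256573 / 12 = 21381.083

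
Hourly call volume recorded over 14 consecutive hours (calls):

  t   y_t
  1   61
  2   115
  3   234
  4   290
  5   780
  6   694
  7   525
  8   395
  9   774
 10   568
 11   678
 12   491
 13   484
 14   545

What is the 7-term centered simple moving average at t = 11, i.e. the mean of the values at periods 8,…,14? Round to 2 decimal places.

Sum of periods 8–14: 395 + 774 + 568 + 678 + 491 + 484 + 545 = 3935
Divide by 7: 3935 / 7 = 562.14

562.14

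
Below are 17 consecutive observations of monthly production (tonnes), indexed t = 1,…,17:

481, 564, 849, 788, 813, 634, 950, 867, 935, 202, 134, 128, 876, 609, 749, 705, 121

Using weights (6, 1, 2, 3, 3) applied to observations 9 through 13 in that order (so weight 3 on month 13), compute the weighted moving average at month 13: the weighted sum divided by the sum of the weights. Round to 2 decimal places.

606.13

Weighted sum: 6·935 + 1·202 + 2·134 + 3·128 + 3·876 = 5610 + 202 + 268 + 384 + 2628 = 9092
Weight total: 6 + 1 + 2 + 3 + 3 = 15
WMA = 9092 / 15 = 606.13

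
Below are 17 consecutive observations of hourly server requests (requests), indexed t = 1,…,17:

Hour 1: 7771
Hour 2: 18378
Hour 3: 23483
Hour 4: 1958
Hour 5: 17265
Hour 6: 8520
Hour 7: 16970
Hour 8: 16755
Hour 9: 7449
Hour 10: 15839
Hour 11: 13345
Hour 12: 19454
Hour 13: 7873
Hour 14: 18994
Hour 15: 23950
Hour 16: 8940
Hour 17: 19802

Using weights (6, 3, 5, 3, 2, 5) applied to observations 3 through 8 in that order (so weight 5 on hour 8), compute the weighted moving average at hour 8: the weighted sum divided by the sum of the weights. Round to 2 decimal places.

Weighted sum: 6·23483 + 3·1958 + 5·17265 + 3·8520 + 2·16970 + 5·16755 = 140898 + 5874 + 86325 + 25560 + 33940 + 83775 = 376372
Weight total: 6 + 3 + 5 + 3 + 2 + 5 = 24
WMA = 376372 / 24 = 15682.17

15682.17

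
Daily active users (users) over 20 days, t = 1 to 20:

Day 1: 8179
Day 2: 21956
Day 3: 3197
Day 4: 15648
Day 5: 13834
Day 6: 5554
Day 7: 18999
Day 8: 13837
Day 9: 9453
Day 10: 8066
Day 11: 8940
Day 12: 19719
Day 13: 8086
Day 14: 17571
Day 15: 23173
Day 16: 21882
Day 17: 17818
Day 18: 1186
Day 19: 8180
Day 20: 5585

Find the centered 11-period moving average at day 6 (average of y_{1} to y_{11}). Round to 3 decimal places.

11605.727

Sum of periods 1–11: 8179 + 21956 + 3197 + 15648 + 13834 + 5554 + 18999 + 13837 + 9453 + 8066 + 8940 = 127663
Divide by 11: 127663 / 11 = 11605.727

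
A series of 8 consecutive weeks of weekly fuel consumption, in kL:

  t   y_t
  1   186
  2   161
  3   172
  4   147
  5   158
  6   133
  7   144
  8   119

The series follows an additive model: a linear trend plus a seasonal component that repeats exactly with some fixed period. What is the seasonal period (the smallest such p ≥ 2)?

2

First differences y_{t+1} − y_t: -25, 11, -25, 11, -25, 11, …
The difference pattern repeats every 2 terms and not for any smaller step, so p = 2.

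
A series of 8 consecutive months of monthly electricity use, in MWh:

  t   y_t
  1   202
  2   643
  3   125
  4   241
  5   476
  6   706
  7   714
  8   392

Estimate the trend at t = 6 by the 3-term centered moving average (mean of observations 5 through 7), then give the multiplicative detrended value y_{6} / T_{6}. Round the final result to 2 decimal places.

Trend T_6 = (476 + 706 + 714) / 3 = 1896/3 = 632.0000
Ratio to trend: 706 / 632.0000 = 1.12

1.12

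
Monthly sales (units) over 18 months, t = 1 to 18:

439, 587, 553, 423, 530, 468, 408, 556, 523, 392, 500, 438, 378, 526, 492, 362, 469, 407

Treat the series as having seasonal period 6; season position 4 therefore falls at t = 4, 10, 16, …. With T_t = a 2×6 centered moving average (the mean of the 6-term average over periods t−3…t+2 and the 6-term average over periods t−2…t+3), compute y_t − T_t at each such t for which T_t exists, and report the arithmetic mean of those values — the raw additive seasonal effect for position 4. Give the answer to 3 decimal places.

Season position 4 occurs at t = 4, 10 (where T_t is defined).
t=4: T_4 = 497.41667; y_4 − T_4 = 423 − 497.41667 = -74.41667
t=10: T_10 = 467.00000; y_10 − T_10 = 392 − 467.00000 = -75.00000
Mean deviation: (-74.41667 + -75.00000) / 2 = -74.708

-74.708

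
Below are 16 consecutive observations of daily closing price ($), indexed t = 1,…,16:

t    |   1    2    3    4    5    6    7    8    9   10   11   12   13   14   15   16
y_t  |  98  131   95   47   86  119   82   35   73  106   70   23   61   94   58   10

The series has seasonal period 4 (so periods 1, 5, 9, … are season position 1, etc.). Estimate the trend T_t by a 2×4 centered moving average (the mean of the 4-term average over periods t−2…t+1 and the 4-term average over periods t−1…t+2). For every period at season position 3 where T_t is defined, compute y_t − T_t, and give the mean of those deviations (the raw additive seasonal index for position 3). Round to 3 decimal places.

3.458

Season position 3 occurs at t = 3, 7, 11 (where T_t is defined).
t=3: T_3 = 91.25000; y_3 − T_3 = 95 − 91.25000 = 3.75000
t=7: T_7 = 78.87500; y_7 − T_7 = 82 − 78.87500 = 3.12500
t=11: T_11 = 66.50000; y_11 − T_11 = 70 − 66.50000 = 3.50000
Mean deviation: (3.75000 + 3.12500 + 3.50000) / 3 = 3.458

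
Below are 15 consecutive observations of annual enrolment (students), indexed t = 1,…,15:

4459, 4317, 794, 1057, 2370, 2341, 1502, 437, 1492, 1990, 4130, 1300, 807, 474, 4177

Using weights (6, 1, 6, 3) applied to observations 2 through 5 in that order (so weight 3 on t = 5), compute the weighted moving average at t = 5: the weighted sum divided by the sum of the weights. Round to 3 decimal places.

Weighted sum: 6·4317 + 1·794 + 6·1057 + 3·2370 = 25902 + 794 + 6342 + 7110 = 40148
Weight total: 6 + 1 + 6 + 3 = 16
WMA = 40148 / 16 = 2509.250

2509.250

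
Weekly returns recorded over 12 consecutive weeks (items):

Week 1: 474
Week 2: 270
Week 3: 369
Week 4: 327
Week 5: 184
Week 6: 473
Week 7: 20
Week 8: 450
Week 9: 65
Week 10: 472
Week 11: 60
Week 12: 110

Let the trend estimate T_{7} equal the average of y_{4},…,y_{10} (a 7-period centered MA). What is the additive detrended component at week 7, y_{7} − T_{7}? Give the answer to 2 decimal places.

Trend T_7 = (327 + 184 + 473 + 20 + 450 + 65 + 472) / 7 = 1991/7 = 284.4286
Detrended value: 20 − 284.4286 = -264.43

-264.43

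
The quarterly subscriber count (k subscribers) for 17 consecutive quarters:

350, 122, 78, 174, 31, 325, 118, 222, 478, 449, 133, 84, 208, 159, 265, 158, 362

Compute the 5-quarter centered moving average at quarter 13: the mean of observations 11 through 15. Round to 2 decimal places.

169.80

Sum of periods 11–15: 133 + 84 + 208 + 159 + 265 = 849
Divide by 5: 849 / 5 = 169.80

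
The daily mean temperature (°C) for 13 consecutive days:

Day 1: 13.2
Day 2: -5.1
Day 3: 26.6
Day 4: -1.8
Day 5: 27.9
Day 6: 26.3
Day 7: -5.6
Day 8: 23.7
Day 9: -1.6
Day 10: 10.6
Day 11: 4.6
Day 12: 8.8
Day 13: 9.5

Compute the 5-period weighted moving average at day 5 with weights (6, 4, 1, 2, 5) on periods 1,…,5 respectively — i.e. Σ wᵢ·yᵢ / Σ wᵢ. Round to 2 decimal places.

12.29

Weighted sum: 6·13.2 + 4·-5.1 + 1·26.6 + 2·-1.8 + 5·27.9 = 79.2 + -20.4 + 26.6 + -3.6 + 139.5 = 221.3
Weight total: 6 + 4 + 1 + 2 + 5 = 18
WMA = 221.3 / 18 = 12.29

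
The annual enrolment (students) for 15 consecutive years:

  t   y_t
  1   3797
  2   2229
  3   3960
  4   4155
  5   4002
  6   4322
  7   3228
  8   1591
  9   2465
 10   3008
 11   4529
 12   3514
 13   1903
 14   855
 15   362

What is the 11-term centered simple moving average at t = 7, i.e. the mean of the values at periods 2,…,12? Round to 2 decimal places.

Sum of periods 2–12: 2229 + 3960 + 4155 + 4002 + 4322 + 3228 + 1591 + 2465 + 3008 + 4529 + 3514 = 37003
Divide by 11: 37003 / 11 = 3363.91

3363.91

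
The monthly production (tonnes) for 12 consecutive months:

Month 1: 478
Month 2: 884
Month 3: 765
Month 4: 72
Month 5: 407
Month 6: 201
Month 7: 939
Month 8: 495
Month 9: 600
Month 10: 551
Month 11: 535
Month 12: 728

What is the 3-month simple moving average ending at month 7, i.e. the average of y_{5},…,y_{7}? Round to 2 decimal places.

Sum of periods 5–7: 407 + 201 + 939 = 1547
Divide by 3: 1547 / 3 = 515.67

515.67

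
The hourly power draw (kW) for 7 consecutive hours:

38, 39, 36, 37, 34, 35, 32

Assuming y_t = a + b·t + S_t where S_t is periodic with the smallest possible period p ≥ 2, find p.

2

First differences y_{t+1} − y_t: 1, -3, 1, -3, 1, -3, …
The difference pattern repeats every 2 terms and not for any smaller step, so p = 2.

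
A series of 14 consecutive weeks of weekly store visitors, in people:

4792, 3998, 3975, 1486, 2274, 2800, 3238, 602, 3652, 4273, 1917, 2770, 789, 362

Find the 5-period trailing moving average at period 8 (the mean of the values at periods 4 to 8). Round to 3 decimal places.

Sum of periods 4–8: 1486 + 2274 + 2800 + 3238 + 602 = 10400
Divide by 5: 10400 / 5 = 2080.000

2080.000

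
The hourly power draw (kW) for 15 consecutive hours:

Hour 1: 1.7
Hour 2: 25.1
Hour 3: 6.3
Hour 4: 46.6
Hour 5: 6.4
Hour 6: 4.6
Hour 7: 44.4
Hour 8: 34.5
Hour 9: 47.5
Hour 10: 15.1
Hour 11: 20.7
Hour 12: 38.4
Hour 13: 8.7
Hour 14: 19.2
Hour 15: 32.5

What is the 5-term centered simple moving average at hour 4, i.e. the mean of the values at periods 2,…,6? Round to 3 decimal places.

17.800

Sum of periods 2–6: 25.1 + 6.3 + 46.6 + 6.4 + 4.6 = 89.0
Divide by 5: 89.0 / 5 = 17.800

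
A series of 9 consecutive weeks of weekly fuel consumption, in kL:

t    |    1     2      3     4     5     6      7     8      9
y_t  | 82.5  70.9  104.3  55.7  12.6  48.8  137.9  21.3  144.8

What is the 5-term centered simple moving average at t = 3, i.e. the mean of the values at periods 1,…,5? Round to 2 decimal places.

65.20

Sum of periods 1–5: 82.5 + 70.9 + 104.3 + 55.7 + 12.6 = 326.0
Divide by 5: 326.0 / 5 = 65.20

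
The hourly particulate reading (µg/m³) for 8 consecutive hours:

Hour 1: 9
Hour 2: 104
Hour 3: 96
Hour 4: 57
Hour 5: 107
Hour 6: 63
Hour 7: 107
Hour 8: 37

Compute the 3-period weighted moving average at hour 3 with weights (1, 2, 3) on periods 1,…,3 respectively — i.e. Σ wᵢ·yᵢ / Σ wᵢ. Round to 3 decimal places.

84.167

Weighted sum: 1·9 + 2·104 + 3·96 = 9 + 208 + 288 = 505
Weight total: 1 + 2 + 3 = 6
WMA = 505 / 6 = 84.167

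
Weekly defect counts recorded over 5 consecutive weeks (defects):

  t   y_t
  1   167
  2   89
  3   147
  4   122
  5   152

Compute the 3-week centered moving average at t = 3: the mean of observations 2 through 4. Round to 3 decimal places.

Sum of periods 2–4: 89 + 147 + 122 = 358
Divide by 3: 358 / 3 = 119.333

119.333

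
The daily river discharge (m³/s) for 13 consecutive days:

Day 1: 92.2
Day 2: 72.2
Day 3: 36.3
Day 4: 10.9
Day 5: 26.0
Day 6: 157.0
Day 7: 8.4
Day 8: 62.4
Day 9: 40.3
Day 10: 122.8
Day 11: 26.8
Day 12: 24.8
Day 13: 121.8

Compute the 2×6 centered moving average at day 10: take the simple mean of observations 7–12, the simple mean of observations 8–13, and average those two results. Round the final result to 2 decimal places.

Sum over 7–12: 8.4 + 62.4 + 40.3 + 122.8 + 26.8 + 24.8 = 285.5
Sum over 8–13: 62.4 + 40.3 + 122.8 + 26.8 + 24.8 + 121.8 = 398.9
CMA at t=10 = (285.5 + 398.9) / (2·6) = 684.4 / 12 = 57.03

57.03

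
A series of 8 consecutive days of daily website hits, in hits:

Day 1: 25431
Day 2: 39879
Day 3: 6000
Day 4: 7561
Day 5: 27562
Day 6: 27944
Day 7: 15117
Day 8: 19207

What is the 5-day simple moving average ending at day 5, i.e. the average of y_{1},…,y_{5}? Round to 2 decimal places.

21286.60

Sum of periods 1–5: 25431 + 39879 + 6000 + 7561 + 27562 = 106433
Divide by 5: 106433 / 5 = 21286.60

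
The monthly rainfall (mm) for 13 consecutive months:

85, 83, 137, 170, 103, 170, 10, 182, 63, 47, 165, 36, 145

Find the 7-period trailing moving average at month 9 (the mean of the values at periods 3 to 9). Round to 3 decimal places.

Sum of periods 3–9: 137 + 170 + 103 + 170 + 10 + 182 + 63 = 835
Divide by 7: 835 / 7 = 119.286

119.286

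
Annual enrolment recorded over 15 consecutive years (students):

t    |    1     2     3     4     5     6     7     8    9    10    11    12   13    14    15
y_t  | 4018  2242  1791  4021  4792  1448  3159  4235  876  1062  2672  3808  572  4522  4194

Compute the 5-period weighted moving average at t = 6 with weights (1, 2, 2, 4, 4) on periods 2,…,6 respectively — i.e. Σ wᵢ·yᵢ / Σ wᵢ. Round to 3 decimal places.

Weighted sum: 1·2242 + 2·1791 + 2·4021 + 4·4792 + 4·1448 = 2242 + 3582 + 8042 + 19168 + 5792 = 38826
Weight total: 1 + 2 + 2 + 4 + 4 = 13
WMA = 38826 / 13 = 2986.615

2986.615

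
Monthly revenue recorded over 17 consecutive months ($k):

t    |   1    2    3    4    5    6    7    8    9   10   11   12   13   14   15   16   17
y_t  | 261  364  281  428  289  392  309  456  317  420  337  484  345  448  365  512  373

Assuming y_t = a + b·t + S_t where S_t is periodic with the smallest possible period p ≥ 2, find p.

First differences y_{t+1} − y_t: 103, -83, 147, -139, 103, -83, 147, -139, 103, -83, …
The difference pattern repeats every 4 terms and not for any smaller step, so p = 4.

4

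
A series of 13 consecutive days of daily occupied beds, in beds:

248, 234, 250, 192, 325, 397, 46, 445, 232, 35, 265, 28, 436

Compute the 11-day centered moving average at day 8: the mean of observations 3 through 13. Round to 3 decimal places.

Sum of periods 3–13: 250 + 192 + 325 + 397 + 46 + 445 + 232 + 35 + 265 + 28 + 436 = 2651
Divide by 11: 2651 / 11 = 241.000

241.000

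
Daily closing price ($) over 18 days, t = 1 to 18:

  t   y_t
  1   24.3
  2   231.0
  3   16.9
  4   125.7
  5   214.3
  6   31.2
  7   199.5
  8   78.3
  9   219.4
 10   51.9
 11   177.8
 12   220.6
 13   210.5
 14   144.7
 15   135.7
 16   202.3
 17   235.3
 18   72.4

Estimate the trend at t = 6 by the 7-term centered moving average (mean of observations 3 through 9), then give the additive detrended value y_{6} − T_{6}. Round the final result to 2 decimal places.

Trend T_6 = (16.9 + 125.7 + 214.3 + 31.2 + 199.5 + 78.3 + 219.4) / 7 = 885.3/7 = 126.4714
Detrended value: 31.2 − 126.4714 = -95.27

-95.27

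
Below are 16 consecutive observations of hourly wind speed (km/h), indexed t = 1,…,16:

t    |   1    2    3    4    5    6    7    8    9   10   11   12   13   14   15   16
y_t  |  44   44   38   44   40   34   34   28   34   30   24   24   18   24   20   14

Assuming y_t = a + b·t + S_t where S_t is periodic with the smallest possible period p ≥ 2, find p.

5

First differences y_{t+1} − y_t: 0, -6, 6, -4, -6, 0, -6, 6, -4, -6, 0, -6, …
The difference pattern repeats every 5 terms and not for any smaller step, so p = 5.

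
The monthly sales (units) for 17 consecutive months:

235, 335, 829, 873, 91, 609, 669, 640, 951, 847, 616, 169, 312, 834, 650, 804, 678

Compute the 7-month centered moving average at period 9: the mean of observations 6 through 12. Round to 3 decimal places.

Sum of periods 6–12: 609 + 669 + 640 + 951 + 847 + 616 + 169 = 4501
Divide by 7: 4501 / 7 = 643.000

643.000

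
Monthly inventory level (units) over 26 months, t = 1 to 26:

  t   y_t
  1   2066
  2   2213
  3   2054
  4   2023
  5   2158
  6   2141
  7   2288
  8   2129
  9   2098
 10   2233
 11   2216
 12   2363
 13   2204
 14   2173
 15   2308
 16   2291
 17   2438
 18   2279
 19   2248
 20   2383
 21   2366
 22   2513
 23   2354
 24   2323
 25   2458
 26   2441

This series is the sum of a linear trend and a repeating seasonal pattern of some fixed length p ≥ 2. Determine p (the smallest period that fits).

First differences y_{t+1} − y_t: 147, -159, -31, 135, -17, 147, -159, -31, 135, -17, 147, -159, …
The difference pattern repeats every 5 terms and not for any smaller step, so p = 5.

5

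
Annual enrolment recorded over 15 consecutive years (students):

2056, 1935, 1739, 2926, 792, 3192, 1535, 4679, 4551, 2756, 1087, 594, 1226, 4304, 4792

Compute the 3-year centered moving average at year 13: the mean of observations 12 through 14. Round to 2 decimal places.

2041.33

Sum of periods 12–14: 594 + 1226 + 4304 = 6124
Divide by 3: 6124 / 3 = 2041.33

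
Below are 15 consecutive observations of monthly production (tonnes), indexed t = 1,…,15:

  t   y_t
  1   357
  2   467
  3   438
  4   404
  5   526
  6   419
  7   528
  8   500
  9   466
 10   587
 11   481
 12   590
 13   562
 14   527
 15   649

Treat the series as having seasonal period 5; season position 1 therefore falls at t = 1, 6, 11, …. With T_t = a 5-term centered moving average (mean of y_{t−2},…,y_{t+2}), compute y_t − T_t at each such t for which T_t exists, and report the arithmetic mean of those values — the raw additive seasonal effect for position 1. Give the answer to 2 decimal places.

Season position 1 occurs at t = 6, 11 (where T_t is defined).
t=6: T_6 = 475.4000; y_6 − T_6 = 419 − 475.4000 = -56.4000
t=11: T_11 = 537.2000; y_11 − T_11 = 481 − 537.2000 = -56.2000
Mean deviation: (-56.4000 + -56.2000) / 2 = -56.30

-56.30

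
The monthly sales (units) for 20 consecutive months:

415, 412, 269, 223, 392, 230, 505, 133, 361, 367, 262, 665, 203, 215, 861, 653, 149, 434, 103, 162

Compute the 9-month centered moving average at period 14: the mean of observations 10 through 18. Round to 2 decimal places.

Sum of periods 10–18: 367 + 262 + 665 + 203 + 215 + 861 + 653 + 149 + 434 = 3809
Divide by 9: 3809 / 9 = 423.22

423.22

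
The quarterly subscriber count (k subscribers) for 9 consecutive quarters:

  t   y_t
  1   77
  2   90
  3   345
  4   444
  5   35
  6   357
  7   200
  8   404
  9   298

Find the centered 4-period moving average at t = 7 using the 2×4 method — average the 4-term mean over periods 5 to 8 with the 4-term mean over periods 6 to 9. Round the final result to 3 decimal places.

281.875

Sum over 5–8: 35 + 357 + 200 + 404 = 996
Sum over 6–9: 357 + 200 + 404 + 298 = 1259
CMA at t=7 = (996 + 1259) / (2·4) = 2255 / 8 = 281.875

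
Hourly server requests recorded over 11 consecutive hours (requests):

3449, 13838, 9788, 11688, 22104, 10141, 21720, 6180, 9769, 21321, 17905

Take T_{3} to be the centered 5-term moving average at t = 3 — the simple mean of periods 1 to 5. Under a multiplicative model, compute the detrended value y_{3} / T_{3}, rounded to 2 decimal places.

0.80

Trend T_3 = (3449 + 13838 + 9788 + 11688 + 22104) / 5 = 60867/5 = 12173.4000
Ratio to trend: 9788 / 12173.4000 = 0.80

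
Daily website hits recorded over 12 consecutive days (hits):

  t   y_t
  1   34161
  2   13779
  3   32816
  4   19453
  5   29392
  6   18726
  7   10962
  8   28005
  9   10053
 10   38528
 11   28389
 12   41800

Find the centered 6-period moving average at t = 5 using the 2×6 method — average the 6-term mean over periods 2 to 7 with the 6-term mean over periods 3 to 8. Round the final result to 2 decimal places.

22040.17

Sum over 2–7: 13779 + 32816 + 19453 + 29392 + 18726 + 10962 = 125128
Sum over 3–8: 32816 + 19453 + 29392 + 18726 + 10962 + 28005 = 139354
CMA at t=5 = (125128 + 139354) / (2·6) = 264482 / 12 = 22040.17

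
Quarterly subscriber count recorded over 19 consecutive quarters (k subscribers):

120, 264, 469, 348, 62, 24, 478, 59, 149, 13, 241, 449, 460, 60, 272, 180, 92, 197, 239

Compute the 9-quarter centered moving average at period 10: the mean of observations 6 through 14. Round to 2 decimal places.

214.78

Sum of periods 6–14: 24 + 478 + 59 + 149 + 13 + 241 + 449 + 460 + 60 = 1933
Divide by 9: 1933 / 9 = 214.78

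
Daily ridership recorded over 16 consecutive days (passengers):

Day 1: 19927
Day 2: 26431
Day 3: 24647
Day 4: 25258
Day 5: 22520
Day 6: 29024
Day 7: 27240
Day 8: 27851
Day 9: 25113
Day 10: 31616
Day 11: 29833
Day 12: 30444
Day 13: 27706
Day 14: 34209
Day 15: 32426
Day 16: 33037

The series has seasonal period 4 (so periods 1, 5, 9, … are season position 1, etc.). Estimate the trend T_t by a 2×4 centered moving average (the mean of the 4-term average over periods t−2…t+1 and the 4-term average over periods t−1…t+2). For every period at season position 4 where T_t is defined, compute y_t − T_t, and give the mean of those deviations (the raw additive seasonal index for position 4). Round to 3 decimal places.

Season position 4 occurs at t = 4, 8, 12 (where T_t is defined).
t=4: T_4 = 25038.12500; y_4 − T_4 = 25258 − 25038.12500 = 219.87500
t=8: T_8 = 27631.00000; y_8 − T_8 = 27851 − 27631.00000 = 220.00000
t=12: T_12 = 30223.87500; y_12 − T_12 = 30444 − 30223.87500 = 220.12500
Mean deviation: (219.87500 + 220.00000 + 220.12500) / 3 = 220.000

220.000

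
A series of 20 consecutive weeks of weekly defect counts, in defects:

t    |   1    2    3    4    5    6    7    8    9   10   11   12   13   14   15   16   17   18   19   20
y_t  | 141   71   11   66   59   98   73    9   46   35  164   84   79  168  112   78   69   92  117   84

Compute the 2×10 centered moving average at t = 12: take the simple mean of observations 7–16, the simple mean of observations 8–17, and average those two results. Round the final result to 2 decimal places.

Sum over 7–16: 73 + 9 + 46 + 35 + 164 + 84 + 79 + 168 + 112 + 78 = 848
Sum over 8–17: 9 + 46 + 35 + 164 + 84 + 79 + 168 + 112 + 78 + 69 = 844
CMA at t=12 = (848 + 844) / (2·10) = 1692 / 20 = 84.60

84.60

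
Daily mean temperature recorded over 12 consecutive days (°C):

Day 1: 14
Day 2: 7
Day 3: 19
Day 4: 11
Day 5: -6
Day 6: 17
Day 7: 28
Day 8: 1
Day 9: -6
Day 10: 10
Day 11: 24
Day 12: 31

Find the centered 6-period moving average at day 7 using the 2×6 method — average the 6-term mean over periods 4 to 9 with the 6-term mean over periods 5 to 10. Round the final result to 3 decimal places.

7.417

Sum over 4–9: 11 + (-6) + 17 + 28 + 1 + (-6) = 45
Sum over 5–10: (-6) + 17 + 28 + 1 + (-6) + 10 = 44
CMA at t=7 = (45 + 44) / (2·6) = 89 / 12 = 7.417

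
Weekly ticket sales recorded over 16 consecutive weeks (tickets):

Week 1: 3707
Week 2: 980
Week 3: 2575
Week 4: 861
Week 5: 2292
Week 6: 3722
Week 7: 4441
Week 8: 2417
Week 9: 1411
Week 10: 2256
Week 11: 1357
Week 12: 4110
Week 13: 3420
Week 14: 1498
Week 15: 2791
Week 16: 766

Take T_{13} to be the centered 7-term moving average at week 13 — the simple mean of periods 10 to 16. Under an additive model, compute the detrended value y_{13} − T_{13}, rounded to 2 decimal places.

Trend T_13 = (2256 + 1357 + 4110 + 3420 + 1498 + 2791 + 766) / 7 = 16198/7 = 2314.0000
Detrended value: 3420 − 2314.0000 = 1106.00

1106.00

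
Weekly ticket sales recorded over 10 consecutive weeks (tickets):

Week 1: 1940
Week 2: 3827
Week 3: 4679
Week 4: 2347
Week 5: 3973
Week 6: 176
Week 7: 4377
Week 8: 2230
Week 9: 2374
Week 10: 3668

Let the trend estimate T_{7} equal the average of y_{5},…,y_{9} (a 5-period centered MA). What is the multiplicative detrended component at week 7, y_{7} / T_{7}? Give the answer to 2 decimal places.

Trend T_7 = (3973 + 176 + 4377 + 2230 + 2374) / 5 = 13130/5 = 2626.0000
Ratio to trend: 4377 / 2626.0000 = 1.67

1.67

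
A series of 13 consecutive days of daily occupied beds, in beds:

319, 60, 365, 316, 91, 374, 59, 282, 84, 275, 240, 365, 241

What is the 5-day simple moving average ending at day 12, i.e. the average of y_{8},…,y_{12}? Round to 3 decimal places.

249.200

Sum of periods 8–12: 282 + 84 + 275 + 240 + 365 = 1246
Divide by 5: 1246 / 5 = 249.200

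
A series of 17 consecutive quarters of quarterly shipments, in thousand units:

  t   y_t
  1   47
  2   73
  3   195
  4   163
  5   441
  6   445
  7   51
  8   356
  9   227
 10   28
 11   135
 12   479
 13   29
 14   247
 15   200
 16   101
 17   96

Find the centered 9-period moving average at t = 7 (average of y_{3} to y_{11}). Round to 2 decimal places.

Sum of periods 3–11: 195 + 163 + 441 + 445 + 51 + 356 + 227 + 28 + 135 = 2041
Divide by 9: 2041 / 9 = 226.78

226.78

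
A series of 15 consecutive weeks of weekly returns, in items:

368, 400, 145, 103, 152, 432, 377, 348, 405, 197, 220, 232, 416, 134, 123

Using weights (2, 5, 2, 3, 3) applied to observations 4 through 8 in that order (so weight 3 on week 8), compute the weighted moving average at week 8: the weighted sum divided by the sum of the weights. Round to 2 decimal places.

267.00

Weighted sum: 2·103 + 5·152 + 2·432 + 3·377 + 3·348 = 206 + 760 + 864 + 1131 + 1044 = 4005
Weight total: 2 + 5 + 2 + 3 + 3 = 15
WMA = 4005 / 15 = 267.00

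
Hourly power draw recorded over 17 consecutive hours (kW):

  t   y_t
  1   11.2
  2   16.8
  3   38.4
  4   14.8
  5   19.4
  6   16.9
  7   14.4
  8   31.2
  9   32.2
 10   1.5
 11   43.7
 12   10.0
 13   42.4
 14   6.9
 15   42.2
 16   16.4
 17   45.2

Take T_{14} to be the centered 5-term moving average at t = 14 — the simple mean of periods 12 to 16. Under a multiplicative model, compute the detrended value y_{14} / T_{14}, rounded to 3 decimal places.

0.293

Trend T_14 = (10.0 + 42.4 + 6.9 + 42.2 + 16.4) / 5 = 117.9/5 = 23.58000
Ratio to trend: 6.9 / 23.58000 = 0.293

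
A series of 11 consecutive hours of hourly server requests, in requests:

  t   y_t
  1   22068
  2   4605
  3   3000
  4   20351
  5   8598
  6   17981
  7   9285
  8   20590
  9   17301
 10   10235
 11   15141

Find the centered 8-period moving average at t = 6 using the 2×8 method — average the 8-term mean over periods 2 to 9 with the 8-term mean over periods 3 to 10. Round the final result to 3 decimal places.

Sum over 2–9: 4605 + 3000 + 20351 + 8598 + 17981 + 9285 + 20590 + 17301 = 101711
Sum over 3–10: 3000 + 20351 + 8598 + 17981 + 9285 + 20590 + 17301 + 10235 = 107341
CMA at t=6 = (101711 + 107341) / (2·8) = 209052 / 16 = 13065.750

13065.750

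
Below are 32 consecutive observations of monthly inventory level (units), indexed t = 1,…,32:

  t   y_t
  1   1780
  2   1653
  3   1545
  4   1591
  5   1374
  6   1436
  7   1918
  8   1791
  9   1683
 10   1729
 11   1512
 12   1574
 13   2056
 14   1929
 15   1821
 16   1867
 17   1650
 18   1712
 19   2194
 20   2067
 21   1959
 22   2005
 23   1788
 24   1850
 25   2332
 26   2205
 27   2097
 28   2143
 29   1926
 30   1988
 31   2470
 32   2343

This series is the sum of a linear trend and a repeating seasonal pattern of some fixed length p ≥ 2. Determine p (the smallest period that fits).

6

First differences y_{t+1} − y_t: -127, -108, 46, -217, 62, 482, -127, -108, 46, -217, 62, 482, -127, -108, …
The difference pattern repeats every 6 terms and not for any smaller step, so p = 6.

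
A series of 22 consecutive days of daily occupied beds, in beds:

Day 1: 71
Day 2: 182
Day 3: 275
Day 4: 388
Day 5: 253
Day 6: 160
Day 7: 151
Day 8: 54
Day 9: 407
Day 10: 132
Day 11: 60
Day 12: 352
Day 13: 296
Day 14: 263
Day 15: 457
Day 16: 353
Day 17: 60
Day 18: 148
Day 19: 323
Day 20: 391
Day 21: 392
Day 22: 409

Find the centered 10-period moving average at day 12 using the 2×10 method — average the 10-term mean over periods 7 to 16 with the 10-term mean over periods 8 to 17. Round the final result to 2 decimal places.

Sum over 7–16: 151 + 54 + 407 + 132 + 60 + 352 + 296 + 263 + 457 + 353 = 2525
Sum over 8–17: 54 + 407 + 132 + 60 + 352 + 296 + 263 + 457 + 353 + 60 = 2434
CMA at t=12 = (2525 + 2434) / (2·10) = 4959 / 20 = 247.95

247.95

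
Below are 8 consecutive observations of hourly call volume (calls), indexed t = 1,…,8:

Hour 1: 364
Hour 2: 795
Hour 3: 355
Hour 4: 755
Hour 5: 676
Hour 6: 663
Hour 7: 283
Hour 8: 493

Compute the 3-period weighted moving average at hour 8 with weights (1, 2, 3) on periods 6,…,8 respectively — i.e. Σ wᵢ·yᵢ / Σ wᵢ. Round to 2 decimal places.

Weighted sum: 1·663 + 2·283 + 3·493 = 663 + 566 + 1479 = 2708
Weight total: 1 + 2 + 3 = 6
WMA = 2708 / 6 = 451.33

451.33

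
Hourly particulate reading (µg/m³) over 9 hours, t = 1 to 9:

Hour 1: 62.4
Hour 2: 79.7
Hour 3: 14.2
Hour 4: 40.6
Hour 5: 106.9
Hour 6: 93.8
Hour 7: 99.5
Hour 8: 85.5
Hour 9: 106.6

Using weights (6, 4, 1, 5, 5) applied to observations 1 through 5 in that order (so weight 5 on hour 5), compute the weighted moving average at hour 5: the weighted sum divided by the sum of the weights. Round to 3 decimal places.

68.805

Weighted sum: 6·62.4 + 4·79.7 + 1·14.2 + 5·40.6 + 5·106.9 = 374.4 + 318.8 + 14.2 + 203.0 + 534.5 = 1444.9
Weight total: 6 + 4 + 1 + 5 + 5 = 21
WMA = 1444.9 / 21 = 68.805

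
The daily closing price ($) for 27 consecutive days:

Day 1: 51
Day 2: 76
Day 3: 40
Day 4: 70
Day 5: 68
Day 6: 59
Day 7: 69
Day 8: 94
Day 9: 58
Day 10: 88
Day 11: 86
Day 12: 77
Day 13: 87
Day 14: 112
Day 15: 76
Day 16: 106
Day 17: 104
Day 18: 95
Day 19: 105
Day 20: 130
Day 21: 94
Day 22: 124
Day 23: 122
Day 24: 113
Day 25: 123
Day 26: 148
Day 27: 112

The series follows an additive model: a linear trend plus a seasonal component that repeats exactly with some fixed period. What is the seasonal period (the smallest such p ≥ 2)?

First differences y_{t+1} − y_t: 25, -36, 30, -2, -9, 10, 25, -36, 30, -2, -9, 10, 25, -36, …
The difference pattern repeats every 6 terms and not for any smaller step, so p = 6.

6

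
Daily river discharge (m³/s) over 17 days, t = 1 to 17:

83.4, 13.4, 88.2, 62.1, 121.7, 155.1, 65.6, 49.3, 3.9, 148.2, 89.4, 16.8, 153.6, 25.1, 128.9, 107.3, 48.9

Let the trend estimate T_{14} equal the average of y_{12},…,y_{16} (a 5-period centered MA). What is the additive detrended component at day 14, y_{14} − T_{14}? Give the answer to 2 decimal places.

Trend T_14 = (16.8 + 153.6 + 25.1 + 128.9 + 107.3) / 5 = 431.7/5 = 86.3400
Detrended value: 25.1 − 86.3400 = -61.24

-61.24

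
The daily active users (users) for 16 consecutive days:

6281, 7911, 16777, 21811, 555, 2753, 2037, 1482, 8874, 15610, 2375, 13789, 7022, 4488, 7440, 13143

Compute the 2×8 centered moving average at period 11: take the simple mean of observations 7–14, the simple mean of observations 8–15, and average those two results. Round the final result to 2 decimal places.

Sum over 7–14: 2037 + 1482 + 8874 + 15610 + 2375 + 13789 + 7022 + 4488 = 55677
Sum over 8–15: 1482 + 8874 + 15610 + 2375 + 13789 + 7022 + 4488 + 7440 = 61080
CMA at t=11 = (55677 + 61080) / (2·8) = 116757 / 16 = 7297.31

7297.31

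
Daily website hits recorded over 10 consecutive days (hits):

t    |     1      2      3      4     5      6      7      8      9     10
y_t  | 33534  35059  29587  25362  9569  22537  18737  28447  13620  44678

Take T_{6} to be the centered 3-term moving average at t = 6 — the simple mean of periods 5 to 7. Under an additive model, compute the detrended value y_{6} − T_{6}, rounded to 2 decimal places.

5589.33

Trend T_6 = (9569 + 22537 + 18737) / 3 = 50843/3 = 16947.6667
Detrended value: 22537 − 16947.6667 = 5589.33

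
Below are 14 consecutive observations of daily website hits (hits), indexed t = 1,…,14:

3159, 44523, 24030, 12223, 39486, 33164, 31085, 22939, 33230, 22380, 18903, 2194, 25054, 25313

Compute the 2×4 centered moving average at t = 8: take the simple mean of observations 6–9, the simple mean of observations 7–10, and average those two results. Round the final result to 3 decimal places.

Sum over 6–9: 33164 + 31085 + 22939 + 33230 = 120418
Sum over 7–10: 31085 + 22939 + 33230 + 22380 = 109634
CMA at t=8 = (120418 + 109634) / (2·4) = 230052 / 8 = 28756.500

28756.500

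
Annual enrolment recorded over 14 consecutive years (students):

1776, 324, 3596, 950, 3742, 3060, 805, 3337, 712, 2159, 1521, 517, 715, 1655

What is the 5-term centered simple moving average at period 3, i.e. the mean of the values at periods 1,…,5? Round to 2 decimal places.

Sum of periods 1–5: 1776 + 324 + 3596 + 950 + 3742 = 10388
Divide by 5: 10388 / 5 = 2077.60

2077.60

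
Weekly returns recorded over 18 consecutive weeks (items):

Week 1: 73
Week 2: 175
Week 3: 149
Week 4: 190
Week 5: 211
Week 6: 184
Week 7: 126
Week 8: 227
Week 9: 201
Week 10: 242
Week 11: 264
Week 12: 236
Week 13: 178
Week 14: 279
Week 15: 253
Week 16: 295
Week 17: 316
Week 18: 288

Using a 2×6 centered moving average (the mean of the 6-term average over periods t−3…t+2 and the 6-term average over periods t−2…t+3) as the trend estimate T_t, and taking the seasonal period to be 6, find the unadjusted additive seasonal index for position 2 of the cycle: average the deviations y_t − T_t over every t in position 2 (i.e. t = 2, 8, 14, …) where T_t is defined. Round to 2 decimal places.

23.96

Season position 2 occurs at t = 8, 14 (where T_t is defined).
t=8: T_8 = 202.9167; y_8 − T_8 = 227 − 202.9167 = 24.0833
t=14: T_14 = 255.1667; y_14 − T_14 = 279 − 255.1667 = 23.8333
Mean deviation: (24.0833 + 23.8333) / 2 = 23.96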